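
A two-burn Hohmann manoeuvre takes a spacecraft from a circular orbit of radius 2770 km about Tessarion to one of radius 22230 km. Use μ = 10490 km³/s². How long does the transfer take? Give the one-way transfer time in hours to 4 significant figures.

t = 11.91 hours

Semi-major axis of the transfer orbit: a_t = (2770 + 22230)/2 = 12500 km.
Transfer time t = π√(a_t³/μ) = π√((12500)³ / 10490) = 42870 s.
Converting: 42870 s ÷ 3600 s/hour = 11.91 hours.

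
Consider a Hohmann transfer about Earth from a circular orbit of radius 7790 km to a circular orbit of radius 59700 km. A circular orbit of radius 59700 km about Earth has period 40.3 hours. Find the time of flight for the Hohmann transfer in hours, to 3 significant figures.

t = 8.56 hours

From Kepler's third law T² = 4π²r³/μ at r = 59700 km, T = 40.3 hours = 40.3 × 3600 s = 1.4508×10^5 s: μ = 4π²r³/T² = 3.99087×10^5 km³/s².
Semi-major axis of the transfer orbit: a_t = (7790 + 59700)/2 = 33745 km.
By Kepler's third law the transfer-orbit period is T = 2π√(a_t³/μ), so t = T/2 = 30830 s.
Converting: 30830 s ÷ 3600 s/hour = 8.56 hours.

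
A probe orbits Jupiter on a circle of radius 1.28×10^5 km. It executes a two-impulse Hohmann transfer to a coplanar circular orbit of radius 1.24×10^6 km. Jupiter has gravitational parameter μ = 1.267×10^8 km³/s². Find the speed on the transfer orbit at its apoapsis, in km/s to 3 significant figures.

v = 4.37 km/s

Semi-major axis of the transfer orbit: a_t = (1.280×10^5 + 1.240×10^6)/2 = 6.840×10^5 km.
The apoapsis of the transfer ellipse is at r = 1.240×10^6 km.
From the vis-viva equation, v = √[μ(2/r − 1/a_t)] = 4.373 km/s.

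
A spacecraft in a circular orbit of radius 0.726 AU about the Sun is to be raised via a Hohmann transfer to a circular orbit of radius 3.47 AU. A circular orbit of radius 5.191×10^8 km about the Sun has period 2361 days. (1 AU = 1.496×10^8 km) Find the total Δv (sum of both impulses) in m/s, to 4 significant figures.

From Kepler's third law T² = 4π²r³/μ at r = 5.191×10^8 km, T = 2361 days = 2361 × 86400 s = 2.039904×10^8 s: μ = 4π²r³/T² = 1.32707×10^11 km³/s².
In km: r₁ = 0.726 × 1.496×10^8 = 1.086096×10^8 km; r₂ = 3.47 × 1.496×10^8 = 5.19112×10^8 km.
Semi-major axis of the transfer orbit: a_t = (1.086096×10^8 + 5.19112×10^8)/2 = 3.138608×10^8 km.
At r₁ the circular-orbit speed is v₁ = √(μ/r₁) = 34.9553 km/s.
Transfer-orbit speed at r₁ (vis-viva equation): v_p = √[μ(2/r₁ − 1/a_t)] = 44.9546 km/s.
First burn Δv₁ = |v_p − v₁| = 9.999 km/s.
At r₂, v₂ = √(μ/r₂) = 15.9888 km/s.
Transfer-orbit speed at r₂: v_a = √[μ(2/r₂ − 1/a_t)] = 9.40550 km/s.
Second burn Δv₂ = |v₂ − v_a| = 6.583 km/s.
Total Δv = Δv₁ + Δv₂ = 16.58 km/s.

Δv = 16580 m/s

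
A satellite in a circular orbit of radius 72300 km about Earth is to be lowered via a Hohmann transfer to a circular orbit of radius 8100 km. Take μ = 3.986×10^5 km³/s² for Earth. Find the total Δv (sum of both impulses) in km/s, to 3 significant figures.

Δv = 3.69 km/s

Semi-major axis of the transfer orbit: a_t = (72300 + 8100)/2 = 40200 km.
At r₁ the circular-orbit speed is v₁ = √(μ/r₁) = 2.348 km/s.
On the transfer ellipse at r₁, vis-viva gives v_a = √[μ(2/r₁ − 1/a_t)] = 1.054 km/s.
First burn Δv₁ = |v_a − v₁| = 1.294 km/s.
Circular speed at r₂: v₂ = √(μ/r₂) = 7.015 km/s.
Transfer-orbit speed at r₂: v_p = √[μ(2/r₂ − 1/a_t)] = 9.408 km/s.
Second burn Δv₂ = |v₂ − v_p| = 2.393 km/s.
Δv = Δv₁ + Δv₂ = 1.294 + 2.393 = 3.687 km/s.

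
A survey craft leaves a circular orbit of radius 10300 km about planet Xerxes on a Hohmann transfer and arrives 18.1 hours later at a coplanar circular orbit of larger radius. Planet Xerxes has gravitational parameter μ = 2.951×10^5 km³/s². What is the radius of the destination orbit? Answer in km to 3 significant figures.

r₂ = 90200 km

Transfer time t = 18.1 hours = 65160 s, and t = π√(a_t³/μ).
So a_t = (μ t²/π²)^(1/3) = (2.951×10^5 × (65160)² / π²)^(1/3) = 50259 km.
Since a_t = (r₁ + r₂)/2, r₂ = 2a_t − r₁ = 2×50259 − 10300 = 90218 km.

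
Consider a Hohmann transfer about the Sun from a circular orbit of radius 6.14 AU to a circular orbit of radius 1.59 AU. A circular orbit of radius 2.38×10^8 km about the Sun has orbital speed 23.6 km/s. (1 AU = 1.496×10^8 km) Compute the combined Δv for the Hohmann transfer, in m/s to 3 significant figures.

Δv = 10500 m/s

From the circular-orbit relation v² = μ/r at r = 2.38×10^8 km: μ = v²r = (23.6)² × 2.38×10^8 = 1.32556×10^11 km³/s².
In km: r₁ = 6.14 × 1.496×10^8 = 9.18544×10^8 km; r₂ = 1.59 × 1.496×10^8 = 2.37864×10^8 km.
The Hohmann ellipse has a_t = (r₁ + r₂)/2 = 5.78204×10^8 km.
Circular speed at r₁: v₁ = √(μ/r₁) = √(1.32556×10^11/9.18544×10^8) = 12.01297 km/s.
Transfer-orbit speed at r₁ (vis-viva): v_a = √[μ(2/r₁ − 1/a_t)] = 7.705030 km/s.
First burn Δv₁ = |v_a − v₁| = 4.3079 km/s.
Circular speed at r₂: v₂ = √(μ/r₂) = 23.6067 km/s.
Transfer-orbit speed at r₂: v_p = √[μ(2/r₂ − 1/a_t)] = 29.7540 km/s.
Second burn Δv₂ = |v₂ − v_p| = 6.1473 km/s.
Total Δv = Δv₁ + Δv₂ = 10.46 km/s.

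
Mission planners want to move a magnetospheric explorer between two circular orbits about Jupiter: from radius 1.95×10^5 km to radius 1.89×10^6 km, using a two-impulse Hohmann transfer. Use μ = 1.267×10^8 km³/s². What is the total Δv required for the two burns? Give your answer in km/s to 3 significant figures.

Δv = 13.5 km/s

Transfer-ellipse semi-major axis a_t = (r₁ + r₂)/2 = (1.950×10^5 + 1.890×10^6)/2 = 1.0425×10^6 km.
At r₁ the circular-orbit speed is v₁ = √(μ/r₁) = 25.490 km/s.
Transfer-orbit speed at r₁ (v² = μ(2/r − 1/a)): v_p = √[μ(2/r₁ − 1/a_t)] = 34.321 km/s.
First burn Δv₁ = |v_p − v₁| = 8.831 km/s.
At r₂, v₂ = √(μ/r₂) = 8.188 km/s.
Transfer-orbit speed at r₂: v_a = √[μ(2/r₂ − 1/a_t)] = 3.541 km/s.
Second burn Δv₂ = |v₂ − v_a| = 4.647 km/s.
Δv = Δv₁ + Δv₂ = 8.831 + 4.647 = 13.48 km/s.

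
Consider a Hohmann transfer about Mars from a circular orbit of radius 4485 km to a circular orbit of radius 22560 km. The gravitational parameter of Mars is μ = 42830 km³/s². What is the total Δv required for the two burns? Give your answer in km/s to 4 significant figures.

The Hohmann ellipse has a_t = (r₁ + r₂)/2 = 13522.5 km.
At r₁ the circular-orbit speed is v₁ = √(μ/r₁) = 3.0902443 km/s.
On the transfer ellipse at r₁, vis-viva equation gives v_p = √[μ(2/r₁ − 1/a_t)] = 3.9914792 km/s.
First burn Δv₁ = |v_p − v₁| = 0.90123 km/s.
At r₂, v₂ = √(μ/r₂) = 1.37786 km/s.
Transfer-orbit speed at r₂: v_a = √[μ(2/r₂ − 1/a_t)] = 0.793519 km/s.
Second burn Δv₂ = |v₂ − v_a| = 0.58434 km/s.
Δv = Δv₁ + Δv₂ = 0.90123 + 0.58434 = 1.486 km/s.

Δv = 1.486 km/s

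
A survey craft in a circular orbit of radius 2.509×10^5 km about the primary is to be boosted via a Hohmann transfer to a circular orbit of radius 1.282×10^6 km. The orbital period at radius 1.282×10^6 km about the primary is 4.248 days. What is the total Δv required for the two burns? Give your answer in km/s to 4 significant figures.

From Kepler's third law T² = 4π²r³/μ at r = 1.282×10^6 km, T = 4.248 days = 4.248 × 86400 s = 3.670272×10^5 s: μ = 4π²r³/T² = 6.17486×10^8 km³/s².
Transfer-ellipse semi-major axis a_t = (r₁ + r₂)/2 = (2.509×10^5 + 1.282×10^6)/2 = 7.6645×10^5 km.
Circular speed at r₁: v₁ = √(μ/r₁) = √(6.17486×10^8/2.509×10^5) = 49.61 km/s.
On the transfer ellipse at r₁, v² = μ(2/r − 1/a) gives v_p = √[μ(2/r₁ − 1/a_t)] = 64.16 km/s.
First burn Δv₁ = |v_p − v₁| = 14.55 km/s.
At r₂, v₂ = √(μ/r₂) = 21.95 km/s.
Transfer-orbit speed at r₂: v_a = √[μ(2/r₂ − 1/a_t)] = 12.56 km/s.
Second burn Δv₂ = |v₂ − v_a| = 9.390 km/s.
Total Δv = Δv₁ + Δv₂ = 23.94 km/s.

Δv = 23.94 km/s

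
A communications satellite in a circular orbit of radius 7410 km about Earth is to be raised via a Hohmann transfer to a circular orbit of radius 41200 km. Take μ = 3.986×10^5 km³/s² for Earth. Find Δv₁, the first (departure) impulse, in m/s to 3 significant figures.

Δv₁ = 2210 m/s

Transfer-ellipse semi-major axis a_t = (r₁ + r₂)/2 = (7410 + 41200)/2 = 24305 km.
On the circular orbit at r = 7410 km, v_c = √(μ/r) = 7.334 km/s.
Vis-viva on the transfer ellipse at r = 7410 km gives v_t = √[μ(2/r − 1/a_t)] = 9.549 km/s.
Δv₁ = |v_t − v_c| = |9.549 − 7.334| = 2.215 km/s.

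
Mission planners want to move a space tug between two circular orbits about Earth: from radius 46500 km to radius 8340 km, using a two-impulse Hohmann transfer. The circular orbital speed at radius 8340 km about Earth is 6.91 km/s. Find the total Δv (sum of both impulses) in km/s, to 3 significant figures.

Δv = 3.40 km/s

From the circular-orbit relation v² = μ/r at r = 8340 km: μ = v²r = (6.91)² × 8340 = 3.98219×10^5 km³/s².
Semi-major axis of the transfer orbit: a_t = (46500 + 8340)/2 = 27420 km.
At r₁ the circular-orbit speed is v₁ = √(μ/r₁) = 2.926 km/s.
On the transfer ellipse at r₁, v² = μ(2/r − 1/a) gives v_a = √[μ(2/r₁ − 1/a_t)] = 1.614 km/s.
First burn Δv₁ = |v_a − v₁| = 1.312 km/s.
Circular speed at r₂: v₂ = √(μ/r₂) = 6.910 km/s.
Transfer-orbit speed at r₂: v_p = √[μ(2/r₂ − 1/a_t)] = 8.999 km/s.
Second burn Δv₂ = |v₂ − v_p| = 2.089 km/s.
Δv = Δv₁ + Δv₂ = 1.312 + 2.089 = 3.401 km/s.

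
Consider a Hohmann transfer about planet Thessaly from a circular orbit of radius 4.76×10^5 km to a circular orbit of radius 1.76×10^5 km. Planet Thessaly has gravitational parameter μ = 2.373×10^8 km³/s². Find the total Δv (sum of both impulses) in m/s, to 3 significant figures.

Δv = 13600 m/s

Semi-major axis of the transfer orbit: a_t = (4.760×10^5 + 1.760×10^5)/2 = 3.260×10^5 km.
At r₁ the circular-orbit speed is v₁ = √(μ/r₁) = 22.328 km/s.
On the transfer ellipse at r₁, vis-viva equation gives v_a = √[μ(2/r₁ − 1/a_t)] = 16.406 km/s.
First burn Δv₁ = |v_a − v₁| = 5.922 km/s.
At r₂, v₂ = √(μ/r₂) = 36.719 km/s.
Transfer-orbit speed at r₂: v_p = √[μ(2/r₂ − 1/a_t)] = 44.370 km/s.
Second burn Δv₂ = |v₂ − v_p| = 7.651 km/s.
Total Δv = Δv₁ + Δv₂ = 13.57 km/s.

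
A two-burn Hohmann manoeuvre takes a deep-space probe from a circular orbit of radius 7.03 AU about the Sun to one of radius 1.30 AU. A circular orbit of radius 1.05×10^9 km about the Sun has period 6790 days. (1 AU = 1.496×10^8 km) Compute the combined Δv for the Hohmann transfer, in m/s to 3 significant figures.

From Kepler's third law T² = 4π²r³/μ at r = 1.05×10^9 km, T = 6790 days = 6790 × 86400 s = 5.86656×10^8 s: μ = 4π²r³/T² = 1.32789×10^11 km³/s².
In km: r₁ = 7.03 × 1.496×10^8 = 1.051688×10^9 km; r₂ = 1.30 × 1.496×10^8 = 1.9448×10^8 km.
Semi-major axis of the transfer orbit: a_t = (1.051688×10^9 + 1.9448×10^8)/2 = 6.23084×10^8 km.
Circular speed at r₁: v₁ = √(μ/r₁) = √(1.32789×10^11/1.051688×10^9) = 11.237 km/s.
On the transfer ellipse at r₁, vis-viva equation gives v_a = √[μ(2/r₁ − 1/a_t)] = 6.2777 km/s.
First burn Δv₁ = |v_a − v₁| = 4.959 km/s.
Circular speed at r₂: v₂ = √(μ/r₂) = 26.130 km/s.
Transfer-orbit speed at r₂: v_p = √[μ(2/r₂ − 1/a_t)] = 33.948 km/s.
Second burn Δv₂ = |v₂ − v_p| = 7.818 km/s.
Total Δv = Δv₁ + Δv₂ = 12.78 km/s.

Δv = 12800 m/s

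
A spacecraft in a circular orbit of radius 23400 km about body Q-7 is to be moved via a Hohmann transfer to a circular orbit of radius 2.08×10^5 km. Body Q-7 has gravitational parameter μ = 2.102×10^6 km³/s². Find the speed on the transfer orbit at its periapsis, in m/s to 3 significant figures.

v = 12700 m/s

The Hohmann ellipse has a_t = (r₁ + r₂)/2 = 1.157×10^5 km.
At periapsis, r = 23400 km.
From the vis-viva equation, v = √[μ(2/r − 1/a_t)] = 12.71 km/s.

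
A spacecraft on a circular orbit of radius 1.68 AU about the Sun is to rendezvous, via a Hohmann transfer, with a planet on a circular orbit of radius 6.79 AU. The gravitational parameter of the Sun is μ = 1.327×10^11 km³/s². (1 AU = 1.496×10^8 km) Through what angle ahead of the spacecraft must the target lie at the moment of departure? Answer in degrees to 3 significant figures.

φ = 91.3°

In km: r₁ = 1.68 × 1.496×10^8 = 2.51328×10^8 km; r₂ = 6.79 × 1.496×10^8 = 1.015784×10^9 km.
The Hohmann ellipse has a_t = (r₁ + r₂)/2 = 6.33556×10^8 km.
Transfer time t = π√(a_t³/μ) = 1.37528×10^8 s.
The target's mean motion on its circular orbit is ω₂ = √(μ/r₂³) = 1.12521×10^-8 rad/s.
Angle swept by the target during transfer: ω₂·t = 1.54748 rad = 88.66°.
Arrival is 180° from departure on the ellipse, so φ = 180° − 88.66° = 91.3°.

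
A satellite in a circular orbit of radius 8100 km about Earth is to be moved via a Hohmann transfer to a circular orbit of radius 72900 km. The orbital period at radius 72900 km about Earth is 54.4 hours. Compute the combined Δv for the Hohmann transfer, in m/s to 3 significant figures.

Δv = 3690 m/s

From Kepler's third law T² = 4π²r³/μ at r = 72900 km, T = 54.4 hours = 54.4 × 3600 s = 1.9584×10^5 s: μ = 4π²r³/T² = 3.98786×10^5 km³/s².
The Hohmann ellipse has a_t = (r₁ + r₂)/2 = 40500 km.
At r₁ the circular-orbit speed is v₁ = √(μ/r₁) = 7.017 km/s.
On the transfer ellipse at r₁, v² = μ(2/r − 1/a) gives v_p = √[μ(2/r₁ − 1/a_t)] = 9.414 km/s.
First burn Δv₁ = |v_p − v₁| = 2.397 km/s.
Circular speed at r₂: v₂ = √(μ/r₂) = 2.339 km/s.
Transfer-orbit speed at r₂: v_a = √[μ(2/r₂ − 1/a_t)] = 1.046 km/s.
Second burn Δv₂ = |v₂ − v_a| = 1.293 km/s.
Δv = Δv₁ + Δv₂ = 2.397 + 1.293 = 3.690 km/s.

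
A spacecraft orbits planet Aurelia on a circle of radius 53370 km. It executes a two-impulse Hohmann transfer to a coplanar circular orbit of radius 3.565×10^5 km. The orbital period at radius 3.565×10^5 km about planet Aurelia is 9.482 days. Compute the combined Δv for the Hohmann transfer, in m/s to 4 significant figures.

From Kepler's third law T² = 4π²r³/μ at r = 3.565×10^5 km, T = 9.482 days = 9.482 × 86400 s = 8.192448×10^5 s: μ = 4π²r³/T² = 2.66508×10^6 km³/s².
The Hohmann ellipse has a_t = (r₁ + r₂)/2 = 2.04935×10^5 km.
At r₁ the circular-orbit speed is v₁ = √(μ/r₁) = 7.0665 km/s.
Transfer-orbit speed at r₁ (v² = μ(2/r − 1/a)): v_p = √[μ(2/r₁ − 1/a_t)] = 9.3203 km/s.
First burn Δv₁ = |v_p − v₁| = 2.254 km/s.
At r₂, v₂ = √(μ/r₂) = 2.734 km/s.
Transfer-orbit speed at r₂: v_a = √[μ(2/r₂ − 1/a_t)] = 1.395 km/s.
Second burn Δv₂ = |v₂ − v_a| = 1.339 km/s.
Total Δv = Δv₁ + Δv₂ = 3.593 km/s.

Δv = 3593 m/s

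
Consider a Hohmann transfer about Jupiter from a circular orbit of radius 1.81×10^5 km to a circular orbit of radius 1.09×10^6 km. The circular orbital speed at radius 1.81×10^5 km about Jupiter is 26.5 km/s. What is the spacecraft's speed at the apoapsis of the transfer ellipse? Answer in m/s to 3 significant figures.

From the circular-orbit relation v² = μ/r at r = 1.81×10^5 km: μ = v²r = (26.5)² × 1.81×10^5 = 1.27107×10^8 km³/s².
The Hohmann ellipse has a_t = (r₁ + r₂)/2 = 6.355×10^5 km.
At apoapsis, r = 1.090×10^6 km.
From the vis-viva equation, v = √[μ(2/r − 1/a_t)] = 5.763 km/s.

v = 5760 m/s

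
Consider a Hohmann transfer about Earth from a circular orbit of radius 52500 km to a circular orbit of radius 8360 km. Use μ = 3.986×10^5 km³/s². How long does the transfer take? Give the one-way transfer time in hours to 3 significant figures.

Semi-major axis of the transfer orbit: a_t = (52500 + 8360)/2 = 30430 km.
Half the transfer-orbit period gives t = π√(a_t³/μ) = 26410 s.
Converting: 26410 s ÷ 3600 s/hour = 7.34 hours.

t = 7.34 hours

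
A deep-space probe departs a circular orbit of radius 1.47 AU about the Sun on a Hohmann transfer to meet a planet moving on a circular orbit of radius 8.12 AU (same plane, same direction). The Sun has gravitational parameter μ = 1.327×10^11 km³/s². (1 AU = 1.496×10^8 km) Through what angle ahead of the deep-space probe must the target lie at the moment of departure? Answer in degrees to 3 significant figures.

φ = 98.3°

In km: r₁ = 1.47 × 1.496×10^8 = 2.19912×10^8 km; r₂ = 8.12 × 1.496×10^8 = 1.214752×10^9 km.
Semi-major axis of the transfer orbit: a_t = (2.19912×10^8 + 1.214752×10^9)/2 = 7.17332×10^8 km.
Transfer time t = π√(a_t³/μ) = 1.6569×10^8 s.
Target angular speed ω₂ = √(μ/r₂³) = 8.6041×10^-9 rad/s.
Angle swept by the target during transfer: ω₂·t = 1.4256 rad = 81.68°.
The deep-space probe traverses 180° on the transfer ellipse, so the target must lead by 180° − 81.68° = 98.3°.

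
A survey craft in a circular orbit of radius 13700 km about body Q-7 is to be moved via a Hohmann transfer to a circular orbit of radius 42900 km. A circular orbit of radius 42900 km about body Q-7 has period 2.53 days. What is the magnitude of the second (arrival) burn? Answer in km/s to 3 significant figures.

From Kepler's third law T² = 4π²r³/μ at r = 42900 km, T = 2.53 days = 2.53 × 86400 s = 2.18592×10^5 s: μ = 4π²r³/T² = 65232.4 km³/s².
Transfer-ellipse semi-major axis a_t = (r₁ + r₂)/2 = (13700 + 42900)/2 = 28300 km.
On the circular orbit at r = 42900 km, v_c = √(μ/r) = 1.2331 km/s.
Vis-viva on the transfer ellipse at r = 42900 km gives v_t = √[μ(2/r − 1/a_t)] = 0.85797 km/s.
Δv₂ = |v_t − v_c| = |0.85797 − 1.2331| = 0.3751 km/s.

Δv₂ = 0.375 km/s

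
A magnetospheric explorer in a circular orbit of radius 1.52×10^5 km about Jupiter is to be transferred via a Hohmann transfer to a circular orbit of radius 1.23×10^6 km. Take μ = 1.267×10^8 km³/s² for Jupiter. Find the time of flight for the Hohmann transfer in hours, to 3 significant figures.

The Hohmann ellipse has a_t = (r₁ + r₂)/2 = 6.910×10^5 km.
Half the transfer-orbit period gives t = π√(a_t³/μ) = 1.603×10^5 s.
Converting: 1.603×10^5 s ÷ 3600 s/hour = 44.5 hours.

t = 44.5 hours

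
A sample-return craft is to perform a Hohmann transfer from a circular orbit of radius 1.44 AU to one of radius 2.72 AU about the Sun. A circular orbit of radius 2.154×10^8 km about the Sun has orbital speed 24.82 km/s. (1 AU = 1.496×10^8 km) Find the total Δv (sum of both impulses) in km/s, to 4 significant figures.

From the circular-orbit relation v² = μ/r at r = 2.154×10^8 km: μ = v²r = (24.82)² × 2.154×10^8 = 1.32693×10^11 km³/s².
In km: r₁ = 1.44 × 1.496×10^8 = 2.15424×10^8 km; r₂ = 2.72 × 1.496×10^8 = 4.06912×10^8 km.
Semi-major axis of the transfer orbit: a_t = (2.15424×10^8 + 4.06912×10^8)/2 = 3.11168×10^8 km.
At r₁ the circular-orbit speed is v₁ = √(μ/r₁) = 24.818617 km/s.
On the transfer ellipse at r₁, vis-viva gives v_p = √[μ(2/r₁ − 1/a_t)] = 28.381175 km/s.
First burn Δv₁ = |v_p − v₁| = 3.56256 km/s.
At r₂, v₂ = √(μ/r₂) = 18.05820 km/s.
Transfer-orbit speed at r₂: v_a = √[μ(2/r₂ − 1/a_t)] = 15.02533 km/s.
Second burn Δv₂ = |v₂ − v_a| = 3.03287 km/s.
Total Δv = Δv₁ + Δv₂ = 6.595 km/s.

Δv = 6.595 km/s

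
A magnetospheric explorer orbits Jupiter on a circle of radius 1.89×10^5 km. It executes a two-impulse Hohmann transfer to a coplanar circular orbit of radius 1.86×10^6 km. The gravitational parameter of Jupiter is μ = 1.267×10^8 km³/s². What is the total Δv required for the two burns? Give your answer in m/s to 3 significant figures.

Transfer-ellipse semi-major axis a_t = (r₁ + r₂)/2 = (1.890×10^5 + 1.860×10^6)/2 = 1.0245×10^6 km.
At r₁ the circular-orbit speed is v₁ = √(μ/r₁) = 25.892 km/s.
On the transfer ellipse at r₁, v² = μ(2/r − 1/a) gives v_p = √[μ(2/r₁ − 1/a_t)] = 34.887 km/s.
First burn Δv₁ = |v_p − v₁| = 8.995 km/s.
Circular speed at r₂: v₂ = √(μ/r₂) = 8.253 km/s.
Transfer-orbit speed at r₂: v_a = √[μ(2/r₂ − 1/a_t)] = 3.545 km/s.
Second burn Δv₂ = |v₂ − v_a| = 4.708 km/s.
Δv = Δv₁ + Δv₂ = 8.995 + 4.708 = 13.70 km/s.

Δv = 13700 m/s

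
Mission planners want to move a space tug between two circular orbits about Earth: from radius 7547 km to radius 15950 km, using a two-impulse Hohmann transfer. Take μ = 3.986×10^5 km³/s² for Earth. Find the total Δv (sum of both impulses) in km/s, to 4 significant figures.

Semi-major axis of the transfer orbit: a_t = (7547 + 15950)/2 = 11748.5 km.
Circular speed at r₁: v₁ = √(μ/r₁) = √(3.986×10^5/7547) = 7.2674 km/s.
Transfer-orbit speed at r₁ (vis-viva): v_p = √[μ(2/r₁ − 1/a_t)] = 8.4678 km/s.
First burn Δv₁ = |v_p − v₁| = 1.2004 km/s.
Circular speed at r₂: v₂ = √(μ/r₂) = 4.99906 km/s.
Transfer-orbit speed at r₂: v_a = √[μ(2/r₂ − 1/a_t)] = 4.00668 km/s.
Second burn Δv₂ = |v₂ − v_a| = 0.99238 km/s.
Total Δv = Δv₁ + Δv₂ = 2.193 km/s.

Δv = 2.193 km/s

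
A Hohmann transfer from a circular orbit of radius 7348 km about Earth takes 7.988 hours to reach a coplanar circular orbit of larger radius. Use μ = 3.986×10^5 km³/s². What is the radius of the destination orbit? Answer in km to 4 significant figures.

Transfer time t = 7.988 hours = 28756.8 s, and t = π√(a_t³/μ).
So a_t = (μ t²/π²)^(1/3) = (3.986×10^5 × (28756.8)² / π²)^(1/3) = 32204 km.
Since a_t = (r₁ + r₂)/2, r₂ = 2a_t − r₁ = 2×32204 − 7348 = 57060 km.

r₂ = 57060 km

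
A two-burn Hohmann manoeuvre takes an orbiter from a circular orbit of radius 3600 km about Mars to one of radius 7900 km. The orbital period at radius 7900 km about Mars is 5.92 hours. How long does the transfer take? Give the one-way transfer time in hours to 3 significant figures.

t = 1.84 hours

From Kepler's third law T² = 4π²r³/μ at r = 7900 km, T = 5.92 hours = 5.92 × 3600 s = 21312 s: μ = 4π²r³/T² = 42854.1 km³/s².
The Hohmann ellipse has a_t = (r₁ + r₂)/2 = 5750 km.
By Kepler's third law the transfer-orbit period is T = 2π√(a_t³/μ), so t = T/2 = 6617 s.
Converting: 6617 s ÷ 3600 s/hour = 1.84 hours.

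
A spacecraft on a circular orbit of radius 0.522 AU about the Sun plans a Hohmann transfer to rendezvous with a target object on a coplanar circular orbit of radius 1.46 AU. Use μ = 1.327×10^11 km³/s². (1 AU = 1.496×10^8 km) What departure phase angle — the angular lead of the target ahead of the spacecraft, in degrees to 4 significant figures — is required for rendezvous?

φ = 79.34°

In km: r₁ = 0.522 × 1.496×10^8 = 7.80912×10^7 km; r₂ = 1.46 × 1.496×10^8 = 2.18416×10^8 km.
Transfer-ellipse semi-major axis a_t = (r₁ + r₂)/2 = (7.80912×10^7 + 2.18416×10^8)/2 = 1.482536×10^8 km.
Transfer time t = π√(a_t³/μ) = 1.5568×10^7 s.
The target's mean motion on its circular orbit is ω₂ = √(μ/r₂³) = 1.1285×10^-7 rad/s.
Angle swept by the target during transfer: ω₂·t = 1.7568 rad = 100.66°.
The spacecraft traverses 180° on the transfer ellipse, so the target must lead by 180° − 100.66° = 79.34°.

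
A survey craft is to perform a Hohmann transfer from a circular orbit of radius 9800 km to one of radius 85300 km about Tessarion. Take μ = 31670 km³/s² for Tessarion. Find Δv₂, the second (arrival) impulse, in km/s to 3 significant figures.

Δv₂ = 0.333 km/s

Semi-major axis of the transfer orbit: a_t = (9800 + 85300)/2 = 47550 km.
Circular speed at r = 85300 km: v_c = √(μ/r) = 0.6093 km/s.
Transfer-orbit speed at the same r (vis-viva, a = a_t): v_t = √[μ(2/r − 1/a_t)] = 0.2766 km/s.
Δv₂ = |v_t − v_c| = |0.2766 − 0.6093| = 0.3327 km/s.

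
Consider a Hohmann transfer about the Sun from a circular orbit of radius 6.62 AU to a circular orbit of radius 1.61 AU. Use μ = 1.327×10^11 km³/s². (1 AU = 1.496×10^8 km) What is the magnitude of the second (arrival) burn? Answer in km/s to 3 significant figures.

In km: r₁ = 6.62 × 1.496×10^8 = 9.90352×10^8 km; r₂ = 1.61 × 1.496×10^8 = 2.40856×10^8 km.
The Hohmann ellipse has a_t = (r₁ + r₂)/2 = 6.15604×10^8 km.
On the circular orbit at r = 2.40856×10^8 km, v_c = √(μ/r) = 23.4724 km/s.
Vis-viva on the transfer ellipse at r = 2.40856×10^8 km gives v_t = √[μ(2/r − 1/a_t)] = 29.7715 km/s.
Δv₂ = |v_t − v_c| = |29.7715 − 23.4724| = 6.299 km/s.

Δv₂ = 6.30 km/s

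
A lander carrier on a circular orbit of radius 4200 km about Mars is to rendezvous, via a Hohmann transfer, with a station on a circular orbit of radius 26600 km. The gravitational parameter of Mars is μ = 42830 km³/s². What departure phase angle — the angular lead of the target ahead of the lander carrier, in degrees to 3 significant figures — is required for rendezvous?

φ = 101°

Transfer-ellipse semi-major axis a_t = (r₁ + r₂)/2 = (4200 + 26600)/2 = 15400 km.
The half-period of the transfer ellipse is t = π√(a_t³/μ) = 29011 s.
The target's mean motion on its circular orbit is ω₂ = √(μ/r₂³) = 4.7704×10^-5 rad/s.
Angle swept by the target during transfer: ω₂·t = 1.3839 rad = 79.29°.
The lander carrier traverses 180° on the transfer ellipse, so the target must lead by 180° − 79.29° = 101°.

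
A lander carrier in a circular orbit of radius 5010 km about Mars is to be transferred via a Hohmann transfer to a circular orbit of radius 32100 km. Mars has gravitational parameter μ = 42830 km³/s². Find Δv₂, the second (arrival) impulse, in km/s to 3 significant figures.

Semi-major axis of the transfer orbit: a_t = (5010 + 32100)/2 = 18555 km.
On the circular orbit at r = 32100 km, v_c = √(μ/r) = 1.1551 km/s.
Vis-viva on the transfer ellipse at r = 32100 km gives v_t = √[μ(2/r − 1/a_t)] = 0.60022 km/s.
Δv₂ = |v_t − v_c| = |0.60022 − 1.1551| = 0.5549 km/s.

Δv₂ = 0.555 km/s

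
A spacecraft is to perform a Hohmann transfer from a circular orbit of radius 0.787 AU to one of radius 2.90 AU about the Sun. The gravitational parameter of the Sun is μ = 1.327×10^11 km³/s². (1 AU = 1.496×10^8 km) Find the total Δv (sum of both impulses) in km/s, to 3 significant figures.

Δv = 14.6 km/s

In km: r₁ = 0.787 × 1.496×10^8 = 1.177352×10^8 km; r₂ = 2.90 × 1.496×10^8 = 4.3384×10^8 km.
The Hohmann ellipse has a_t = (r₁ + r₂)/2 = 2.757876×10^8 km.
Circular speed at r₁: v₁ = √(μ/r₁) = √(1.327×10^11/1.177352×10^8) = 33.5724 km/s.
On the transfer ellipse at r₁, vis-viva gives v_p = √[μ(2/r₁ − 1/a_t)] = 42.1075 km/s.
First burn Δv₁ = |v_p − v₁| = 8.535 km/s.
Circular speed at r₂: v₂ = √(μ/r₂) = 17.489 km/s.
Transfer-orbit speed at r₂: v_a = √[μ(2/r₂ − 1/a_t)] = 11.427 km/s.
Second burn Δv₂ = |v₂ − v_a| = 6.062 km/s.
Δv = Δv₁ + Δv₂ = 8.535 + 6.062 = 14.60 km/s.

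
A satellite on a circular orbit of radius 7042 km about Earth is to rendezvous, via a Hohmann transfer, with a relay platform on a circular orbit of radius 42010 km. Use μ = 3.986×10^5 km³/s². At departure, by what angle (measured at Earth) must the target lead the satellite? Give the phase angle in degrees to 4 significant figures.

φ = 99.71°

The Hohmann ellipse has a_t = (r₁ + r₂)/2 = 24526 km.
Transfer time t = π√(a_t³/μ) = 19113 s.
Target angular speed ω₂ = √(μ/r₂³) = 7.3323×10^-5 rad/s.
Angle swept by the target during transfer: ω₂·t = 1.4014 rad = 80.29°.
Arrival is 180° from departure on the ellipse, so φ = 180° − 80.29° = 99.71°.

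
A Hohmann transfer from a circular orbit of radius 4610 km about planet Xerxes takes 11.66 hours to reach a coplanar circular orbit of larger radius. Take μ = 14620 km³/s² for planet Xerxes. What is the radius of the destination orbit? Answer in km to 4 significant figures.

r₂ = 22930 km

Transfer time t = 11.66 hours = 41976 s, and t = π√(a_t³/μ).
So a_t = (μ t²/π²)^(1/3) = (14620 × (41976)² / π²)^(1/3) = 13768 km.
Since a_t = (r₁ + r₂)/2, r₂ = 2a_t − r₁ = 2×13768 − 4610 = 22926 km.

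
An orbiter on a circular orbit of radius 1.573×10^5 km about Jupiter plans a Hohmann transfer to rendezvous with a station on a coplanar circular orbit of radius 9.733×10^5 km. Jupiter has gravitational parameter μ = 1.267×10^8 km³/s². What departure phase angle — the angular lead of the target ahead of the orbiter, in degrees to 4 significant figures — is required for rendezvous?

φ = 100.3°

The Hohmann ellipse has a_t = (r₁ + r₂)/2 = 5.653×10^5 km.
Transfer time t = π√(a_t³/μ) = 1.186260×10^5 s.
The target's mean motion on its circular orbit is ω₂ = √(μ/r₂³) = 1.172245×10^-5 rad/s.
Angle swept by the target during transfer: ω₂·t = 1.39059 rad = 79.67°.
The orbiter traverses 180° on the transfer ellipse, so the target must lead by 180° − 79.67° = 100.3°.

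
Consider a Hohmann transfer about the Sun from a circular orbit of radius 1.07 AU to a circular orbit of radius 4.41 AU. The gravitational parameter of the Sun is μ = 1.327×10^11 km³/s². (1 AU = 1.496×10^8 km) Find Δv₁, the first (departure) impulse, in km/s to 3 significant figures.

Δv₁ = 7.74 km/s

In km: r₁ = 1.07 × 1.496×10^8 = 1.60072×10^8 km; r₂ = 4.41 × 1.496×10^8 = 6.59736×10^8 km.
Semi-major axis of the transfer orbit: a_t = (1.60072×10^8 + 6.59736×10^8)/2 = 4.09904×10^8 km.
On the circular orbit at r = 1.60072×10^8 km, v_c = √(μ/r) = 28.7924 km/s.
Transfer-orbit speed at the same r (vis-viva, a = a_t): v_t = √[μ(2/r − 1/a_t)] = 36.5277 km/s.
Δv₁ = |v_t − v_c| = |36.5277 − 28.7924| = 7.735 km/s.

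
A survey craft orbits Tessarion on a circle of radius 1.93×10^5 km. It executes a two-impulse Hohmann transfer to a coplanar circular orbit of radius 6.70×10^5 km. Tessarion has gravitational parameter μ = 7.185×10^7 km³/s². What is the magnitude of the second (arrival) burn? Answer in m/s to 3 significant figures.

The Hohmann ellipse has a_t = (r₁ + r₂)/2 = 4.315×10^5 km.
Circular speed at r = 6.700×10^5 km: v_c = √(μ/r) = 10.356 km/s.
Vis-viva on the transfer ellipse at r = 6.700×10^5 km gives v_t = √[μ(2/r − 1/a_t)] = 6.9257 km/s.
Δv₂ = |v_t − v_c| = |6.9257 − 10.356| = 3.430 km/s.

Δv₂ = 3430 m/s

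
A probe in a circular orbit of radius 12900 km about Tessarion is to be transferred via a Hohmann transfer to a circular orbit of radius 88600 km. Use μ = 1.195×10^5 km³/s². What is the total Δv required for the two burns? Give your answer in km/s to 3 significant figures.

Transfer-ellipse semi-major axis a_t = (r₁ + r₂)/2 = (12900 + 88600)/2 = 50750 km.
At r₁ the circular-orbit speed is v₁ = √(μ/r₁) = 3.0436 km/s.
Transfer-orbit speed at r₁ (vis-viva): v_p = √[μ(2/r₁ − 1/a_t)] = 4.0215 km/s.
First burn Δv₁ = |v_p − v₁| = 0.9779 km/s.
Circular speed at r₂: v₂ = √(μ/r₂) = 1.16136 km/s.
Transfer-orbit speed at r₂: v_a = √[μ(2/r₂ − 1/a_t)] = 0.585523 km/s.
Second burn Δv₂ = |v₂ − v_a| = 0.5758 km/s.
Total Δv = Δv₁ + Δv₂ = 1.554 km/s.

Δv = 1.55 km/s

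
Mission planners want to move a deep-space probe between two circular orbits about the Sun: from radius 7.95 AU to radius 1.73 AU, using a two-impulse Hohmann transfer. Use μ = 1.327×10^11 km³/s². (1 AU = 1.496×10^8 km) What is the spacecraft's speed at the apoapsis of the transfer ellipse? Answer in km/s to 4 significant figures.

In km: r₁ = 7.95 × 1.496×10^8 = 1.18932×10^9 km; r₂ = 1.73 × 1.496×10^8 = 2.58808×10^8 km.
Transfer-ellipse semi-major axis a_t = (r₁ + r₂)/2 = (1.18932×10^9 + 2.58808×10^8)/2 = 7.24064×10^8 km.
The apoapsis of the transfer ellipse is at r = 1.18932×10^9 km.
From the vis-viva equation, v = √[μ(2/r − 1/a_t)] = 6.315 km/s.

v = 6.315 km/s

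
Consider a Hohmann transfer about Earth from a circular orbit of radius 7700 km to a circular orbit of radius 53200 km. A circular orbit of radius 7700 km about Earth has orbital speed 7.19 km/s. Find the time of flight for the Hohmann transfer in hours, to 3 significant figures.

From the circular-orbit relation v² = μ/r at r = 7700 km: μ = v²r = (7.19)² × 7700 = 3.98060×10^5 km³/s².
Semi-major axis of the transfer orbit: a_t = (7700 + 53200)/2 = 30450 km.
Transfer time t = π√(a_t³/μ) = π√((30450)³ / 3.98060×10^5) = 26460 s.
Converting: 26460 s ÷ 3600 s/hour = 7.35 hours.

t = 7.35 hours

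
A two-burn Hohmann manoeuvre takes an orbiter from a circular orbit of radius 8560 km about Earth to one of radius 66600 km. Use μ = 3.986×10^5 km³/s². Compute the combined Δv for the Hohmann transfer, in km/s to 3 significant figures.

Δv = 3.54 km/s

Semi-major axis of the transfer orbit: a_t = (8560 + 66600)/2 = 37580 km.
Circular speed at r₁: v₁ = √(μ/r₁) = √(3.986×10^5/8560) = 6.824 km/s.
Transfer-orbit speed at r₁ (vis-viva): v_p = √[μ(2/r₁ − 1/a_t)] = 9.084 km/s.
First burn Δv₁ = |v_p − v₁| = 2.260 km/s.
At r₂, v₂ = √(μ/r₂) = 2.4464 km/s.
Transfer-orbit speed at r₂: v_a = √[μ(2/r₂ − 1/a_t)] = 1.1676 km/s.
Second burn Δv₂ = |v₂ − v_a| = 1.279 km/s.
Δv = Δv₁ + Δv₂ = 2.260 + 1.279 = 3.539 km/s.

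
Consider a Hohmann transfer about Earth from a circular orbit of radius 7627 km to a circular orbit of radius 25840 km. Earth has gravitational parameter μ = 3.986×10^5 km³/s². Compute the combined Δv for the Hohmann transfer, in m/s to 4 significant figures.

Semi-major axis of the transfer orbit: a_t = (7627 + 25840)/2 = 16733.5 km.
Circular speed at r₁: v₁ = √(μ/r₁) = √(3.986×10^5/7627) = 7.229 km/s.
Transfer-orbit speed at r₁ (vis-viva): v_p = √[μ(2/r₁ − 1/a_t)] = 8.983 km/s.
First burn Δv₁ = |v_p − v₁| = 1.754 km/s.
At r₂, v₂ = √(μ/r₂) = 3.928 km/s.
Transfer-orbit speed at r₂: v_a = √[μ(2/r₂ − 1/a_t)] = 2.652 km/s.
Second burn Δv₂ = |v₂ − v_a| = 1.276 km/s.
Δv = Δv₁ + Δv₂ = 1.754 + 1.276 = 3.030 km/s.

Δv = 3030 m/s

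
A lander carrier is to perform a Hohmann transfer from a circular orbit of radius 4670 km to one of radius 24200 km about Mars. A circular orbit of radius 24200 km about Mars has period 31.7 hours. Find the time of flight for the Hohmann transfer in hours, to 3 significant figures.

From Kepler's third law T² = 4π²r³/μ at r = 24200 km, T = 31.7 hours = 31.7 × 3600 s = 1.1412×10^5 s: μ = 4π²r³/T² = 42961.8 km³/s².
Semi-major axis of the transfer orbit: a_t = (4670 + 24200)/2 = 14435 km.
By Kepler's third law the transfer-orbit period is T = 2π√(a_t³/μ), so t = T/2 = 26290 s.
Converting: 26290 s ÷ 3600 s/hour = 7.30 hours.

t = 7.30 hours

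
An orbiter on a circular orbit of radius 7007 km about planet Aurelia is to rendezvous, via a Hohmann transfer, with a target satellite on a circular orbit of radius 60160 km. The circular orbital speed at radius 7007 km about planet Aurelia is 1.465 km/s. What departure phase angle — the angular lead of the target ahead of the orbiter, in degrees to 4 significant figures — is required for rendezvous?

φ = 104.9°

From the circular-orbit relation v² = μ/r at r = 7007 km: μ = v²r = (1.465)² × 7007 = 15038.6 km³/s².
Transfer-ellipse semi-major axis a_t = (r₁ + r₂)/2 = (7007 + 60160)/2 = 33583.5 km.
The half-period of the transfer ellipse is t = π√(a_t³/μ) = 1.57665×10^5 s.
The target's mean motion on its circular orbit is ω₂ = √(μ/r₂³) = 8.31078×10^-6 rad/s.
Angle swept by the target during transfer: ω₂·t = 1.31032 rad = 75.08°.
The orbiter traverses 180° on the transfer ellipse, so the target must lead by 180° − 75.08° = 104.9°.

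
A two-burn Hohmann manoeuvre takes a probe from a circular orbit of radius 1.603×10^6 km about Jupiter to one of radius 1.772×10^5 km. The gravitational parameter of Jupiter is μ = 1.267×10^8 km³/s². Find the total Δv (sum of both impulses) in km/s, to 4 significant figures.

Δv = 14.07 km/s

The Hohmann ellipse has a_t = (r₁ + r₂)/2 = 8.901×10^5 km.
At r₁ the circular-orbit speed is v₁ = √(μ/r₁) = 8.8904 km/s.
Transfer-orbit speed at r₁ (v² = μ(2/r − 1/a)): v_a = √[μ(2/r₁ − 1/a_t)] = 3.9667 km/s.
First burn Δv₁ = |v_a − v₁| = 4.924 km/s.
At r₂, v₂ = √(μ/r₂) = 26.73969 km/s.
Transfer-orbit speed at r₂: v_p = √[μ(2/r₂ − 1/a_t)] = 35.88424 km/s.
Second burn Δv₂ = |v₂ − v_p| = 9.145 km/s.
Δv = Δv₁ + Δv₂ = 4.924 + 9.145 = 14.07 km/s.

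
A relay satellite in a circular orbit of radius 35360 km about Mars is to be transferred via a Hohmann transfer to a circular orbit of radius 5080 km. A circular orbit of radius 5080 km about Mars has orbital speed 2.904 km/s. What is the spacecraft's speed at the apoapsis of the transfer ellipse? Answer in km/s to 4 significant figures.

From the circular-orbit relation v² = μ/r at r = 5080 km: μ = v²r = (2.904)² × 5080 = 42840.7 km³/s².
Transfer-ellipse semi-major axis a_t = (r₁ + r₂)/2 = (35360 + 5080)/2 = 20220 km.
The apoapsis of the transfer ellipse is at r = 35360 km.
From the vis-viva equation, v = √[μ(2/r − 1/a_t)] = 0.5517 km/s.

v = 0.5517 km/s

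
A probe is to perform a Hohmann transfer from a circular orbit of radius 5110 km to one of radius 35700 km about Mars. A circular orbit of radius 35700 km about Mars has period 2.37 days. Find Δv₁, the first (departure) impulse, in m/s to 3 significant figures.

Δv₁ = 934 m/s

From Kepler's third law T² = 4π²r³/μ at r = 35700 km, T = 2.37 days = 2.37 × 86400 s = 2.04768×10^5 s: μ = 4π²r³/T² = 42839.1 km³/s².
Semi-major axis of the transfer orbit: a_t = (5110 + 35700)/2 = 20405 km.
On the circular orbit at r = 5110 km, v_c = √(μ/r) = 2.8954 km/s.
Vis-viva on the transfer ellipse at r = 5110 km gives v_t = √[μ(2/r − 1/a_t)] = 3.8298 km/s.
Δv₁ = |v_t − v_c| = |3.8298 − 2.8954| = 0.9344 km/s.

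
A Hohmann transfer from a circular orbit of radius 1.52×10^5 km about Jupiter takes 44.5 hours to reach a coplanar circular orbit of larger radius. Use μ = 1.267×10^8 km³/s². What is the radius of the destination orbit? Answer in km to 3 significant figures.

r₂ = 1.23×10^6 km

Transfer time t = 44.5 hours = 1.602×10^5 s, and t = π√(a_t³/μ).
So a_t = (μ t²/π²)^(1/3) = (1.267×10^8 × (1.602×10^5)² / π²)^(1/3) = 6.9066×10^5 km.
Since a_t = (r₁ + r₂)/2, r₂ = 2a_t − r₁ = 2×6.9066×10^5 − 1.520×10^5 = 1.22932×10^6 km.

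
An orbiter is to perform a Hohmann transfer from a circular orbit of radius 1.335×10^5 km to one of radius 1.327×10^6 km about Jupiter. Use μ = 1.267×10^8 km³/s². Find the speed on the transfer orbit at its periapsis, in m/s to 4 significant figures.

Transfer-ellipse semi-major axis a_t = (r₁ + r₂)/2 = (1.335×10^5 + 1.327×10^6)/2 = 7.3025×10^5 km.
At periapsis, r = 1.335×10^5 km.
Vis-viva: v = √[μ(2/r − 1/a_t)] = √[1.267×10^8 × (2/1.335×10^5 − 1/7.3025×10^5)] = 41.53 km/s.

v = 41530 m/s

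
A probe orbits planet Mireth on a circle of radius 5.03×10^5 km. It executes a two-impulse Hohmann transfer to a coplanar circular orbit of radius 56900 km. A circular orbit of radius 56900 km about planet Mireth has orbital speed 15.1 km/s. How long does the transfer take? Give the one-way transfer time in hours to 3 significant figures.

From the circular-orbit relation v² = μ/r at r = 56900 km: μ = v²r = (15.1)² × 56900 = 1.29738×10^7 km³/s².
Transfer-ellipse semi-major axis a_t = (r₁ + r₂)/2 = (5.030×10^5 + 56900)/2 = 2.7995×10^5 km.
Half the transfer-orbit period gives t = π√(a_t³/μ) = 1.292×10^5 s.
Converting: 1.292×10^5 s ÷ 3600 s/hour = 35.9 hours.

t = 35.9 hours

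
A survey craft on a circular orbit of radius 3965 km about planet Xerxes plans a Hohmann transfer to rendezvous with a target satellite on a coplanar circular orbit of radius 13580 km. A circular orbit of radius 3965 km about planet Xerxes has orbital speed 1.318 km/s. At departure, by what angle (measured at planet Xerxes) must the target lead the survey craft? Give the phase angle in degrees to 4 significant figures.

φ = 86.54°

From the circular-orbit relation v² = μ/r at r = 3965 km: μ = v²r = (1.318)² × 3965 = 6887.70 km³/s².
The Hohmann ellipse has a_t = (r₁ + r₂)/2 = 8772.5 km.
Transfer time t = π√(a_t³/μ) = 31103 s.
Target angular speed ω₂ = √(μ/r₂³) = 5.2443×10^-5 rad/s.
Angle swept by the target during transfer: ω₂·t = 1.6311 rad = 93.46°.
The survey craft traverses 180° on the transfer ellipse, so the target must lead by 180° − 93.46° = 86.54°.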